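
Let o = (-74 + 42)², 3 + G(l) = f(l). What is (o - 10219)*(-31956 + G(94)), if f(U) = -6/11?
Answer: 3232548225/11 ≈ 2.9387e+8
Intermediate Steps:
f(U) = -6/11 (f(U) = -6*1/11 = -6/11)
G(l) = -39/11 (G(l) = -3 - 6/11 = -39/11)
o = 1024 (o = (-32)² = 1024)
(o - 10219)*(-31956 + G(94)) = (1024 - 10219)*(-31956 - 39/11) = -9195*(-351555/11) = 3232548225/11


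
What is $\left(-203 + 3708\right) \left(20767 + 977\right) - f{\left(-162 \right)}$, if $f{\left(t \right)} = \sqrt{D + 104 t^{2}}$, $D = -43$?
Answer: $76212720 - \sqrt{2729333} \approx 7.6211 \cdot 10^{7}$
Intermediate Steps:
$f{\left(t \right)} = \sqrt{-43 + 104 t^{2}}$
$\left(-203 + 3708\right) \left(20767 + 977\right) - f{\left(-162 \right)} = \left(-203 + 3708\right) \left(20767 + 977\right) - \sqrt{-43 + 104 \left(-162\right)^{2}} = 3505 \cdot 21744 - \sqrt{-43 + 104 \cdot 26244} = 76212720 - \sqrt{-43 + 2729376} = 76212720 - \sqrt{2729333}$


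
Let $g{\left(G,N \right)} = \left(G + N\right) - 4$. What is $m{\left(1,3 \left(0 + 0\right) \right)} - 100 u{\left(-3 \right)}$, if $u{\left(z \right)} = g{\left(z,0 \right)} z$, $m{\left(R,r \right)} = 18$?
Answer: $-2082$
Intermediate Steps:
$g{\left(G,N \right)} = -4 + G + N$
$u{\left(z \right)} = z \left(-4 + z\right)$ ($u{\left(z \right)} = \left(-4 + z + 0\right) z = \left(-4 + z\right) z = z \left(-4 + z\right)$)
$m{\left(1,3 \left(0 + 0\right) \right)} - 100 u{\left(-3 \right)} = 18 - 100 \left(- 3 \left(-4 - 3\right)\right) = 18 - 100 \left(\left(-3\right) \left(-7\right)\right) = 18 - 2100 = -2082$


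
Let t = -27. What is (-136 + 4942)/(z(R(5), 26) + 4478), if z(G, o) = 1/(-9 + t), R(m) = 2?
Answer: 173016/161207 ≈ 1.0733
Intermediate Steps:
z(G, o) = -1/36 (z(G, o) = 1/(-9 - 27) = 1/(-36) = -1/36)
(-136 + 4942)/(z(R(5), 26) + 4478) = (-136 + 4942)/(-1/36 + 4478) = 4806/(161207/36) = 4806*(36/161207) = 173016/161207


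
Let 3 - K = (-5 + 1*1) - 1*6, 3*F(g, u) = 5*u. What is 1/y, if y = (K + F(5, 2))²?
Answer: 9/2401 ≈ 0.0037484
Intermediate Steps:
F(g, u) = 5*u/3 (F(g, u) = (5*u)/3 = 5*u/3)
K = 13 (K = 3 - ((-5 + 1*1) - 1*6) = 3 - ((-5 + 1) - 6) = 3 - (-4 - 6) = 3 - 1*(-10) = 3 + 10 = 13)
y = 2401/9 (y = (13 + (5/3)*2)² = (13 + 10/3)² = (49/3)² = 2401/9 ≈ 266.78)
1/y = 1/(2401/9) = 9/2401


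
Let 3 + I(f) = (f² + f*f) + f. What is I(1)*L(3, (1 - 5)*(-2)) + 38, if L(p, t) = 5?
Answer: 38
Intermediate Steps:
I(f) = -3 + f + 2*f² (I(f) = -3 + ((f² + f*f) + f) = -3 + ((f² + f²) + f) = -3 + (2*f² + f) = -3 + (f + 2*f²) = -3 + f + 2*f²)
I(1)*L(3, (1 - 5)*(-2)) + 38 = (-3 + 1 + 2*1²)*5 + 38 = (-3 + 1 + 2*1)*5 + 38 = (-3 + 1 + 2)*5 + 38 = 0*5 + 38 = 0 + 38 = 38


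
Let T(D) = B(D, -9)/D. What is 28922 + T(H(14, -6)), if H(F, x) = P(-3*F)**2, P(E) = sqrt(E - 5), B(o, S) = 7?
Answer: 1359327/47 ≈ 28922.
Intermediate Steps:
P(E) = sqrt(-5 + E)
H(F, x) = -5 - 3*F (H(F, x) = (sqrt(-5 - 3*F))**2 = -5 - 3*F)
T(D) = 7/D
28922 + T(H(14, -6)) = 28922 + 7/(-5 - 3*14) = 28922 + 7/(-5 - 42) = 28922 + 7/(-47) = 28922 + 7*(-1/47) = 28922 - 7/47 = 1359327/47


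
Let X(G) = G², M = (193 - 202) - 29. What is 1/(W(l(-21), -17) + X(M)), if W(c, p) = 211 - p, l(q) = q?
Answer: 1/1672 ≈ 0.00059809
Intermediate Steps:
M = -38 (M = -9 - 29 = -38)
1/(W(l(-21), -17) + X(M)) = 1/((211 - 1*(-17)) + (-38)²) = 1/((211 + 17) + 1444) = 1/(228 + 1444) = 1/1672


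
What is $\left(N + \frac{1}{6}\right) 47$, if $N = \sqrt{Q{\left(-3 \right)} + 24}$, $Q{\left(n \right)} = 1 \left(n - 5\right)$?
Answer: $\frac{1175}{6} \approx 195.83$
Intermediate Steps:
$Q{\left(n \right)} = -5 + n$ ($Q{\left(n \right)} = 1 \left(-5 + n\right) = -5 + n$)
$N = 4$ ($N = \sqrt{\left(-5 - 3\right) + 24} = \sqrt{-8 + 24} = \sqrt{16} = 4$)
$\left(N + \frac{1}{6}\right) 47 = \left(4 + \frac{1}{6}\right) 47 = \frac{25}{6} \cdot 47 = \frac{1175}{6}$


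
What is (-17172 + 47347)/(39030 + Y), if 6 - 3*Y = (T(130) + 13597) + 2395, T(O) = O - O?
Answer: 1275/1424 ≈ 0.89536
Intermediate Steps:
T(O) = 0
Y = -15986/3 (Y = 2 - ((0 + 13597) + 2395)/3 = 2 - (13597 + 2395)/3 = 2 - ⅓*15992 = 2 - 15992/3 = -15986/3 ≈ -5328.7)
(-17172 + 47347)/(39030 + Y) = (-17172 + 47347)/(39030 - 15986/3) = 30175/(101104/3) = 30175*(3/101104) = 1275/1424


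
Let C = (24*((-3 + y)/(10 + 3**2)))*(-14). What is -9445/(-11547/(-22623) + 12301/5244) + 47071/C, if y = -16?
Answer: -120180380069293/37949854992 ≈ -3166.8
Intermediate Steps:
C = 336 (C = (24*((-3 - 16)/(10 + 3**2)))*(-14) = (24*(-19/(10 + 9)))*(-14) = (24*(-19/19))*(-14) = (24*(-19*1/19))*(-14) = (24*(-1))*(-14) = -24*(-14) = 336)
-9445/(-11547/(-22623) + 12301/5244) + 47071/C = -9445/(-11547/(-22623) + 12301/5244) + 47071/336 = -9445/(-11547*(-1/22623) + 12301*(1/5244)) + 47071*(1/336) = -9445/(3849/7541 + 12301/5244) + 47071/336 = -9445/112945997/39545004 + 47071/336 = -9445*39545004/112945997 + 47071/336 = -373502562780/112945997 + 47071/336 = -120180380069293/37949854992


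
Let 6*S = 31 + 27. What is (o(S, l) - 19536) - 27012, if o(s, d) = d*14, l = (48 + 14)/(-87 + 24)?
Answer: -419056/9 ≈ -46562.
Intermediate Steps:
S = 29/3 (S = (31 + 27)/6 = (⅙)*58 = 29/3 ≈ 9.6667)
l = -62/63 (l = 62/(-63) = 62*(-1/63) = -62/63 ≈ -0.98413)
o(s, d) = 14*d
(o(S, l) - 19536) - 27012 = (14*(-62/63) - 19536) - 27012 = (-124/9 - 19536) - 27012 = -175948/9 - 27012 = -419056/9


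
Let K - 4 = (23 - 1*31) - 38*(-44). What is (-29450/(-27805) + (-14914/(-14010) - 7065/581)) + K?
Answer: 452099546194/272683635 ≈ 1658.0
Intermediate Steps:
K = 1668 (K = 4 + ((23 - 1*31) - 38*(-44)) = 4 + ((23 - 31) + 1672) = 4 + (-8 + 1672) = 4 + 1664 = 1668)
(-29450/(-27805) + (-14914/(-14010) - 7065/581)) + K = (-29450/(-27805) + (-14914/(-14010) - 7065/581)) + 1668 = (-29450*(-1/27805) + (-14914*(-1/14010) - 7065*1/581)) + 1668 = (5890/5561 + (7457/7005 - 7065/581)) + 1668 = (5890/5561 - 45157808/4069905) + 1668 = -2736756986/272683635 + 1668 = 452099546194/272683635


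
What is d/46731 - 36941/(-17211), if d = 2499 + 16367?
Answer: 683664199/268095747 ≈ 2.5501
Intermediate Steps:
d = 18866
d/46731 - 36941/(-17211) = 18866/46731 - 36941/(-17211) = 18866*(1/46731) - 36941*(-1/17211) = 18866/46731 + 36941/17211 = 683664199/268095747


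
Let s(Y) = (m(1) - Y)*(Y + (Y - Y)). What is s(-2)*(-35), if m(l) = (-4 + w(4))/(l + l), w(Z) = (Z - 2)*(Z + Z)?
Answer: 560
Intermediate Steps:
w(Z) = 2*Z*(-2 + Z) (w(Z) = (-2 + Z)*(2*Z) = 2*Z*(-2 + Z))
m(l) = 6/l (m(l) = (-4 + 2*4*(-2 + 4))/(l + l) = (-4 + 2*4*2)/((2*l)) = (-4 + 16)*(1/(2*l)) = 12*(1/(2*l)) = 6/l)
s(Y) = Y*(6 - Y) (s(Y) = (6/1 - Y)*(Y + (Y - Y)) = (6*1 - Y)*(Y + 0) = (6 - Y)*Y = Y*(6 - Y))
s(-2)*(-35) = -2*(6 - 1*(-2))*(-35) = -2*(6 + 2)*(-35) = -2*8*(-35) = -16*(-35) = 560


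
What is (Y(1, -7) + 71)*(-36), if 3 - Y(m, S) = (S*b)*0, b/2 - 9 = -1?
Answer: -2664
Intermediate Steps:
b = 16 (b = 18 + 2*(-1) = 18 - 2 = 16)
Y(m, S) = 3 (Y(m, S) = 3 - S*16*0 = 3 - 16*S*0 = 3 - 1*0 = 3 + 0 = 3)
(Y(1, -7) + 71)*(-36) = (3 + 71)*(-36) = 74*(-36) = -2664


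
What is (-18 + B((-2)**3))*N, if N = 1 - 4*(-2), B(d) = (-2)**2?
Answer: -126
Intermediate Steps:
B(d) = 4
N = 9 (N = 1 + 8 = 9)
(-18 + B((-2)**3))*N = (-18 + 4)*9 = -14*9 = -126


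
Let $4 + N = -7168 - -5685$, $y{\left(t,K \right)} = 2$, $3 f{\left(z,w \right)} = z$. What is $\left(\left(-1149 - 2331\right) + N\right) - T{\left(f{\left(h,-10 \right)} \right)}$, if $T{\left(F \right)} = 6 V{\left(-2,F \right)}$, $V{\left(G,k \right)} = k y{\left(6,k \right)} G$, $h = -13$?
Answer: $-5071$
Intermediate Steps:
$f{\left(z,w \right)} = \frac{z}{3}$
$V{\left(G,k \right)} = 2 G k$ ($V{\left(G,k \right)} = k 2 G = 2 k G = 2 G k$)
$N = -1487$ ($N = -4 - 1483 = -1487$)
$T{\left(F \right)} = - 24 F$ ($T{\left(F \right)} = 6 \cdot 2 \left(-2\right) F = 6 \left(- 4 F\right) = - 24 F$)
$\left(\left(-1149 - 2331\right) + N\right) - T{\left(f{\left(h,-10 \right)} \right)} = \left(\left(-1149 - 2331\right) - 1487\right) - - 24 \cdot \frac{1}{3} \left(-13\right) = \left(-3480 - 1487\right) - \left(-24\right) \left(- \frac{13}{3}\right) = -4967 - 104 = -5071$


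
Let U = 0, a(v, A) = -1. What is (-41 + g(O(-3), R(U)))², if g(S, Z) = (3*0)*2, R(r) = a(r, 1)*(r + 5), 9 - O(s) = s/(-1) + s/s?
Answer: 1681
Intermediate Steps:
O(s) = 8 + s (O(s) = 9 - (s/(-1) + s/s) = 9 - (s*(-1) + 1) = 9 - (-s + 1) = 9 - (1 - s) = 9 + (-1 + s) = 8 + s)
R(r) = -5 - r (R(r) = -(r + 5) = -(5 + r) = -5 - r)
g(S, Z) = 0 (g(S, Z) = 0*2 = 0)
(-41 + g(O(-3), R(U)))² = (-41 + 0)² = (-41)² = 1681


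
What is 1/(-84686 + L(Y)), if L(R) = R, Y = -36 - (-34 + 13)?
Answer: -1/84701 ≈ -1.1806e-5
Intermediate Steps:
Y = -15 (Y = -36 - 1*(-21) = -36 + 21 = -15)
1/(-84686 + L(Y)) = 1/(-84686 - 15) = 1/(-84701) = -1/84701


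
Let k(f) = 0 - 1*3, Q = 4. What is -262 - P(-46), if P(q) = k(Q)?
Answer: -259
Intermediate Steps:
k(f) = -3 (k(f) = 0 - 3 = -3)
P(q) = -3
-262 - P(-46) = -262 - 1*(-3) = -262 + 3 = -259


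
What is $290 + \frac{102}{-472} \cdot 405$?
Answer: $\frac{47785}{236} \approx 202.48$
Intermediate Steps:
$290 + \frac{102}{-472} \cdot 405 = 290 + 102 \left(- \frac{1}{472}\right) 405 = 290 - \frac{20655}{236} = \frac{47785}{236}$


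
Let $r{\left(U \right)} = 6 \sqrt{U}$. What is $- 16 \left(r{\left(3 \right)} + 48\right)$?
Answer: $-768 - 96 \sqrt{3} \approx -934.28$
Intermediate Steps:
$- 16 \left(r{\left(3 \right)} + 48\right) = - 16 \left(6 \sqrt{3} + 48\right) = - 16 \left(48 + 6 \sqrt{3}\right) = -768 - 96 \sqrt{3}$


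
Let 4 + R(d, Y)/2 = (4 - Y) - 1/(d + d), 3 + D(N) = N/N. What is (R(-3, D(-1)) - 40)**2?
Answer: 11449/9 ≈ 1272.1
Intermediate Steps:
D(N) = -2 (D(N) = -3 + N/N = -3 + 1 = -2)
R(d, Y) = -1/d - 2*Y (R(d, Y) = -8 + 2*((4 - Y) - 1/(d + d)) = -8 + 2*((4 - Y) - 1/(2*d)) = -8 + 2*(4 - Y - 1/(2*d)) = -8 + (8 - 1/d - 2*Y) = -1/d - 2*Y)
(R(-3, D(-1)) - 40)**2 = ((-1/(-3) - 2*(-2)) - 40)**2 = ((-1*(-1/3) + 4) - 40)**2 = ((1/3 + 4) - 40)**2 = (13/3 - 40)**2 = (-107/3)**2 = 11449/9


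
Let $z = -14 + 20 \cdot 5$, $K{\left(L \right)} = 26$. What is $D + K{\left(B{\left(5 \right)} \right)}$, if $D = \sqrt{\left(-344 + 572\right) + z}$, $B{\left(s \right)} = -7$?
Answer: $26 + \sqrt{314} \approx 43.72$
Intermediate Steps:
$z = 86$ ($z = -14 + 100 = 86$)
$D = \sqrt{314}$ ($D = \sqrt{\left(-344 + 572\right) + 86} = \sqrt{228 + 86} = \sqrt{314} \approx 17.72$)
$D + K{\left(B{\left(5 \right)} \right)} = \sqrt{314} + 26 = 26 + \sqrt{314}$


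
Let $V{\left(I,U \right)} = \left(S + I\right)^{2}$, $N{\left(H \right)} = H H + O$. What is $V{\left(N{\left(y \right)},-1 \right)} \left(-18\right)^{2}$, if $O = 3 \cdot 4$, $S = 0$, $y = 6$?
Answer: $746496$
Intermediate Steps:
$O = 12$
$N{\left(H \right)} = 12 + H^{2}$ ($N{\left(H \right)} = H H + 12 = H^{2} + 12 = 12 + H^{2}$)
$V{\left(I,U \right)} = I^{2}$ ($V{\left(I,U \right)} = \left(0 + I\right)^{2} = I^{2}$)
$V{\left(N{\left(y \right)},-1 \right)} \left(-18\right)^{2} = \left(12 + 6^{2}\right)^{2} \left(-18\right)^{2} = \left(12 + 36\right)^{2} \cdot 324 = 48^{2} \cdot 324 = 2304 \cdot 324 = 746496$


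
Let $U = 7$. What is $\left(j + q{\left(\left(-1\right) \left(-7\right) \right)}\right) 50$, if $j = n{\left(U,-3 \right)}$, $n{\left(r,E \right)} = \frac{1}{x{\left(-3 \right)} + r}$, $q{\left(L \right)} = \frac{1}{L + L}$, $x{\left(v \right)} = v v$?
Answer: $\frac{375}{56} \approx 6.6964$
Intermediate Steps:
$x{\left(v \right)} = v^{2}$
$q{\left(L \right)} = \frac{1}{2 L}$
$n{\left(r,E \right)} = \frac{1}{9 + r}$ ($n{\left(r,E \right)} = \frac{1}{\left(-3\right)^{2} + r} = \frac{1}{9 + r}$)
$j = \frac{1}{16}$ ($j = \frac{1}{9 + 7} = \frac{1}{16} \approx 0.0625$)
$\left(j + q{\left(\left(-1\right) \left(-7\right) \right)}\right) 50 = \left(\frac{1}{16} + \frac{1}{2 \left(\left(-1\right) \left(-7\right)\right)}\right) 50 = \left(\frac{1}{16} + \frac{1}{2 \cdot 7}\right) 50 = \left(\frac{1}{16} + \frac{1}{2} \cdot \frac{1}{7}\right) 50 = \left(\frac{1}{16} + \frac{1}{14}\right) 50 = \frac{15}{112} \cdot 50 = \frac{375}{56}$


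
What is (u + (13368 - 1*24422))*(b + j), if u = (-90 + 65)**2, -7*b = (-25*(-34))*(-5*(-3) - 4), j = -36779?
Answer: 2782488487/7 ≈ 3.9750e+8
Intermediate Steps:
b = -9350/7 (b = -(-25*(-34))*(-5*(-3) - 4)/7 = -850*(15 - 4)/7 = -850*11/7 = -1/7*9350 = -9350/7 ≈ -1335.7)
u = 625 (u = (-25)**2 = 625)
(u + (13368 - 1*24422))*(b + j) = (625 + (13368 - 1*24422))*(-9350/7 - 36779) = (625 + (13368 - 24422))*(-266803/7) = (625 - 11054)*(-266803/7) = -10429*(-266803/7) = 2782488487/7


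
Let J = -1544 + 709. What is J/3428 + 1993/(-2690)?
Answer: -4539077/4610660 ≈ -0.98447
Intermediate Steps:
J = -835
J/3428 + 1993/(-2690) = -835/3428 + 1993/(-2690) = -835*1/3428 + 1993*(-1/2690) = -835/3428 - 1993/2690 = -4539077/4610660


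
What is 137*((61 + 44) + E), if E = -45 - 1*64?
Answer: -548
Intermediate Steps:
E = -109 (E = -45 - 64 = -109)
137*((61 + 44) + E) = 137*((61 + 44) - 109) = 137*(105 - 109) = 137*(-4) = -548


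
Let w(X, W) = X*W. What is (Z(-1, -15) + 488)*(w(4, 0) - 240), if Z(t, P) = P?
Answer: -113520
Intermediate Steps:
w(X, W) = W*X
(Z(-1, -15) + 488)*(w(4, 0) - 240) = (-15 + 488)*(0*4 - 240) = 473*(0 - 240) = 473*(-240) = -113520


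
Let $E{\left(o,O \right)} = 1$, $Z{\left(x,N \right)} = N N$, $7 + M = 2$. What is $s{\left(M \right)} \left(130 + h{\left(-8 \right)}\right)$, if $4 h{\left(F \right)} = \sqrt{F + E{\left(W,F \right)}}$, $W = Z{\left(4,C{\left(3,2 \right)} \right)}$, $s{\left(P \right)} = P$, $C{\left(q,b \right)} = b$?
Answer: $-650 - \frac{5 i \sqrt{7}}{4} \approx -650.0 - 3.3072 i$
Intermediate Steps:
$M = -5$ ($M = -7 + 2 = -5$)
$Z{\left(x,N \right)} = N^{2}$
$W = 4$ ($W = 2^{2} = 4$)
$h{\left(F \right)} = \frac{\sqrt{1 + F}}{4}$ ($h{\left(F \right)} = \frac{\sqrt{F + 1}}{4} = \frac{\sqrt{1 + F}}{4}$)
$s{\left(M \right)} \left(130 + h{\left(-8 \right)}\right) = - 5 \left(130 + \frac{\sqrt{1 - 8}}{4}\right) = - 5 \left(130 + \frac{\sqrt{-7}}{4}\right) = - 5 \left(130 + \frac{i \sqrt{7}}{4}\right) = -650 - \frac{5 i \sqrt{7}}{4}$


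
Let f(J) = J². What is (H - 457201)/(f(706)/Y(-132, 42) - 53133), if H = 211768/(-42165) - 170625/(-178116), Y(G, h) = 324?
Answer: 10301188285005309/1162467147662480 ≈ 8.8615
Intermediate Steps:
H = -10174955321/2503420380 (H = 211768*(-1/42165) - 170625*(-1/178116) = -211768/42165 + 56875/59372 = -10174955321/2503420380 ≈ -4.0644)
(H - 457201)/(f(706)/Y(-132, 42) - 53133) = (-10174955321/2503420380 - 457201)/(706²/324 - 53133) = -1144576476111701/(2503420380*(498436*(1/324) - 53133)) = -1144576476111701/(2503420380*(124609/81 - 53133)) = -1144576476111701/(2503420380*(-4179164/81)) = -1144576476111701/2503420380*(-81/4179164) = 10301188285005309/1162467147662480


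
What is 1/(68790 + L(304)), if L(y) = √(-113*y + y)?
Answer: 34395/2366049074 - 4*I*√133/1183024537 ≈ 1.4537e-5 - 3.8994e-8*I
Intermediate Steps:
L(y) = 4*√7*√(-y) (L(y) = √(-112*y) = 4*√7*√(-y))
1/(68790 + L(304)) = 1/(68790 + 4*√7*√(-1*304)) = 1/(68790 + 4*√7*√(-304)) = 1/(68790 + 4*√7*(4*I*√19)) = 1/(68790 + 16*I*√133)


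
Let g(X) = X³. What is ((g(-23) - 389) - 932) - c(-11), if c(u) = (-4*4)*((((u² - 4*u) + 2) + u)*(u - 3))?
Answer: -48432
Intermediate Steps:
c(u) = -16*(-3 + u)*(2 + u² - 3*u) (c(u) = -16*((2 + u² - 4*u) + u)*(-3 + u) = -16*(2 + u² - 3*u)*(-3 + u) = -16*(-3 + u)*(2 + u² - 3*u))
((g(-23) - 389) - 932) - c(-11) = (((-23)³ - 389) - 932) - (96 - 176*(-11) - 16*(-11)³ + 96*(-11)²) = ((-12167 - 389) - 932) - (96 + 1936 - 16*(-1331) + 96*121) = (-12556 - 932) - (96 + 1936 + 21296 + 11616) = -13488 - 1*34944 = -13488 - 34944 = -48432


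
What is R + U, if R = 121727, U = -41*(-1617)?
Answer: 188024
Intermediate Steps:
U = 66297
R + U = 121727 + 66297 = 188024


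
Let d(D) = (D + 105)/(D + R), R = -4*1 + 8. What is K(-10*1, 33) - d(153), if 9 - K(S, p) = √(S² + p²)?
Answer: 1155/157 - √1189 ≈ -27.125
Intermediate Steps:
R = 4 (R = -4 + 8 = 4)
K(S, p) = 9 - √(S² + p²)
d(D) = (105 + D)/(4 + D) (d(D) = (D + 105)/(D + 4) = (105 + D)/(4 + D))
K(-10*1, 33) - d(153) = (9 - √((-10*1)² + 33²)) - (105 + 153)/(4 + 153) = (9 - √((-10)² + 1089)) - 258/157 = (9 - √(100 + 1089)) - 258/157 = (9 - √1189) - 1*258/157 = (9 - √1189) - 258/157 = 1155/157 - √1189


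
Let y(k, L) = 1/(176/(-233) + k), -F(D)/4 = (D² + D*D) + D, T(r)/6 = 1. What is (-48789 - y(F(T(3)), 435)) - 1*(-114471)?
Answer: 4786378937/72872 ≈ 65682.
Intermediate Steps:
T(r) = 6 (T(r) = 6*1 = 6)
F(D) = -8*D² - 4*D (F(D) = -4*((D² + D*D) + D) = -4*((D² + D²) + D) = -4*(2*D² + D) = -4*(D + 2*D²) = -8*D² - 4*D)
y(k, L) = 1/(-176/233 + k) (y(k, L) = 1/(176*(-1/233) + k) = 1/(-176/233 + k))
(-48789 - y(F(T(3)), 435)) - 1*(-114471) = (-48789 - 233/(-176 + 233*(-4*6*(1 + 2*6)))) - 1*(-114471) = (-48789 - 233/(-176 + 233*(-4*6*(1 + 12)))) + 114471 = (-48789 - 233/(-176 + 233*(-4*6*13))) + 114471 = (-48789 - 233/(-176 + 233*(-312))) + 114471 = (-48789 - 233/(-176 - 72696)) + 114471 = (-48789 - 233/(-72872)) + 114471 = (-48789 - 233*(-1)/72872) + 114471 = (-48789 - 1*(-233/72872)) + 114471 = (-48789 + 233/72872) + 114471 = -3555351775/72872 + 114471 = 4786378937/72872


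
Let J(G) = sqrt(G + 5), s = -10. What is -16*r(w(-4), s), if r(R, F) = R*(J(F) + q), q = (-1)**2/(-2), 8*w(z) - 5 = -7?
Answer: -2 + 4*I*sqrt(5) ≈ -2.0 + 8.9443*I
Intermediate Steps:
w(z) = -1/4 (w(z) = 5/8 + (1/8)*(-7) = 5/8 - 7/8 = -1/4)
J(G) = sqrt(5 + G)
q = -1/2 (q = 1*(-1/2) = -1/2 ≈ -0.50000)
r(R, F) = R*(-1/2 + sqrt(5 + F)) (r(R, F) = R*(sqrt(5 + F) - 1/2) = R*(-1/2 + sqrt(5 + F)))
-16*r(w(-4), s) = -(-4)*(-1/2 + sqrt(5 - 10)) = -(-4)*(-1/2 + sqrt(-5)) = -(-4)*(-1/2 + I*sqrt(5)) = -16*(1/8 - I*sqrt(5)/4) = -2 + 4*I*sqrt(5)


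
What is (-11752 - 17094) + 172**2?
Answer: 738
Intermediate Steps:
(-11752 - 17094) + 172**2 = -28846 + 29584 = 738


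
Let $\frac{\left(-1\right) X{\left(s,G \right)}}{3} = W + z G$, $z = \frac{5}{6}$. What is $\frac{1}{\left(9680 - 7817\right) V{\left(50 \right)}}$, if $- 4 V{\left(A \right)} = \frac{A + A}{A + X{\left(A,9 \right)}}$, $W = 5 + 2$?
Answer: $- \frac{13}{93150} \approx -0.00013956$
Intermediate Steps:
$z = \frac{5}{6}$ ($z = 5 \cdot \frac{1}{6} = \frac{5}{6} \approx 0.83333$)
$W = 7$
$X{\left(s,G \right)} = -21 - \frac{5 G}{2}$ ($X{\left(s,G \right)} = - 3 \left(7 + \frac{5 G}{6}\right) = -21 - \frac{5 G}{2}$)
$V{\left(A \right)} = - \frac{A}{2 \left(- \frac{87}{2} + A\right)}$ ($V{\left(A \right)} = - \frac{\left(A + A\right) \frac{1}{A - \frac{87}{2}}}{4} = - \frac{2 A \frac{1}{A - \frac{87}{2}}}{4} = - \frac{2 A \frac{1}{- \frac{87}{2} + A}}{4} = - \frac{A}{2 \left(- \frac{87}{2} + A\right)}$)
$\frac{1}{\left(9680 - 7817\right) V{\left(50 \right)}} = \frac{1}{\left(9680 - 7817\right) \left(\left(-1\right) 50 \frac{1}{-87 + 2 \cdot 50}\right)} = \frac{1}{1863 \left(\left(-1\right) 50 \frac{1}{-87 + 100}\right)} = \frac{1}{1863 \left(\left(-1\right) 50 \cdot \frac{1}{13}\right)} = \frac{1}{1863 \left(- \frac{50}{13}\right)} = \frac{1}{1863} \left(- \frac{13}{50}\right) = - \frac{13}{93150}$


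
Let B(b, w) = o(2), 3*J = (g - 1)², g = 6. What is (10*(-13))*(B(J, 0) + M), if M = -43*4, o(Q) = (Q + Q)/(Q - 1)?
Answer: 21840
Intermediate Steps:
o(Q) = 2*Q/(-1 + Q) (o(Q) = (2*Q)/(-1 + Q) = 2*Q/(-1 + Q))
J = 25/3 (J = (6 - 1)²/3 = (⅓)*5² = (⅓)*25 = 25/3 ≈ 8.3333)
M = -172
B(b, w) = 4 (B(b, w) = 2*2/(-1 + 2) = 2*2/1 = 2*2*1 = 4)
(10*(-13))*(B(J, 0) + M) = (10*(-13))*(4 - 172) = -130*(-168) = 21840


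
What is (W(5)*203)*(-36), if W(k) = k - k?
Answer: 0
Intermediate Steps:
W(k) = 0
(W(5)*203)*(-36) = (0*203)*(-36) = 0*(-36) = 0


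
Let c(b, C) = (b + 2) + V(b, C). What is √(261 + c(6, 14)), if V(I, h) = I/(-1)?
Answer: √263 ≈ 16.217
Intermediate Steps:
V(I, h) = -I (V(I, h) = I*(-1) = -I)
c(b, C) = 2 (c(b, C) = (b + 2) - b = (2 + b) - b = 2)
√(261 + c(6, 14)) = √(261 + 2) = √263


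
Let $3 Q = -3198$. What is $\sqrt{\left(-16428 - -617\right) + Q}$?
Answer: $i \sqrt{16877} \approx 129.91 i$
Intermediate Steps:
$Q = -1066$ ($Q = \frac{1}{3} \left(-3198\right) = -1066$)
$\sqrt{\left(-16428 - -617\right) + Q} = \sqrt{\left(-16428 - -617\right) - 1066} = \sqrt{\left(-16428 + 617\right) - 1066} = \sqrt{-15811 - 1066} = \sqrt{-16877} = i \sqrt{16877}$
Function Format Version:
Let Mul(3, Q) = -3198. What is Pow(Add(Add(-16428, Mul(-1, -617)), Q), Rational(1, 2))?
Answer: Mul(I, Pow(16877, Rational(1, 2))) ≈ Mul(129.91, I)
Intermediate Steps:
Q = -1066 (Q = Mul(Rational(1, 3), -3198) = -1066)
Pow(Add(Add(-16428, Mul(-1, -617)), Q), Rational(1, 2)) = Pow(Add(Add(-16428, Mul(-1, -617)), -1066), Rational(1, 2)) = Pow(Add(Add(-16428, 617), -1066), Rational(1, 2)) = Pow(Add(-15811, -1066), Rational(1, 2)) = Pow(-16877, Rational(1, 2)) = Mul(I, Pow(16877, Rational(1, 2)))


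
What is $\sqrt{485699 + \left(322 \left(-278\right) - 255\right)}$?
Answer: $18 \sqrt{1222} \approx 629.23$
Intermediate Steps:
$\sqrt{485699 + \left(322 \left(-278\right) - 255\right)} = \sqrt{485699 - 89771} = \sqrt{395928} = 18 \sqrt{1222}$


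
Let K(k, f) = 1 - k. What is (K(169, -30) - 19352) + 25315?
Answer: 5795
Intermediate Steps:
(K(169, -30) - 19352) + 25315 = ((1 - 1*169) - 19352) + 25315 = ((1 - 169) - 19352) + 25315 = (-168 - 19352) + 25315 = -19520 + 25315 = 5795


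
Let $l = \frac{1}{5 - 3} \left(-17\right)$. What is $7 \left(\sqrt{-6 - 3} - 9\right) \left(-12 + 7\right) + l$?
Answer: $\frac{613}{2} - 105 i \approx 306.5 - 105.0 i$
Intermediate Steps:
$l = - \frac{17}{2}$ ($l = \frac{1}{2} \left(-17\right) = - \frac{17}{2} \approx -8.5$)
$7 \left(\sqrt{-6 - 3} - 9\right) \left(-12 + 7\right) + l = 7 \left(\sqrt{-6 - 3} - 9\right) \left(-12 + 7\right) - \frac{17}{2} = 7 \left(\sqrt{-9} - 9\right) \left(-5\right) - \frac{17}{2} = 7 \left(3 i - 9\right) \left(-5\right) - \frac{17}{2} = 7 \left(-9 + 3 i\right) \left(-5\right) - \frac{17}{2} = 7 \left(45 - 15 i\right) - \frac{17}{2} = \left(315 - 105 i\right) - \frac{17}{2} = \frac{613}{2} - 105 i$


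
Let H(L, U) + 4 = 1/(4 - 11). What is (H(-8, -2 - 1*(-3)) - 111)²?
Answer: 649636/49 ≈ 13258.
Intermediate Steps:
H(L, U) = -29/7 (H(L, U) = -4 + 1/(4 - 11) = -4 + 1/(-7) = -4 - ⅐ = -29/7)
(H(-8, -2 - 1*(-3)) - 111)² = (-29/7 - 111)² = (-806/7)² = 649636/49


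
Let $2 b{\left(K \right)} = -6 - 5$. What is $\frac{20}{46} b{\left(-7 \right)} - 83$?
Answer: $- \frac{1964}{23} \approx -85.391$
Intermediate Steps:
$b{\left(K \right)} = - \frac{11}{2}$ ($b{\left(K \right)} = \frac{-6 - 5}{2} = \frac{1}{2} \left(-11\right) = - \frac{11}{2}$)
$\frac{20}{46} b{\left(-7 \right)} - 83 = \frac{20}{46} \left(- \frac{11}{2}\right) - 83 = 20 \cdot \frac{1}{46} \left(- \frac{11}{2}\right) - 83 = \frac{10}{23} \left(- \frac{11}{2}\right) - 83 = - \frac{55}{23} - 83 = - \frac{1964}{23}$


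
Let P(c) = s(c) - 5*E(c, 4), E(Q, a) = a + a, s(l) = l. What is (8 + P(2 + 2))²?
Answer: 784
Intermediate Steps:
E(Q, a) = 2*a
P(c) = -40 + c (P(c) = c - 10*4 = c - 5*8 = c - 40 = -40 + c)
(8 + P(2 + 2))² = (8 + (-40 + (2 + 2)))² = (8 + (-40 + 4))² = (8 - 36)² = (-28)² = 784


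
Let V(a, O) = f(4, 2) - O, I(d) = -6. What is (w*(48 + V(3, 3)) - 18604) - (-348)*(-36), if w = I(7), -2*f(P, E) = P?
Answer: -31390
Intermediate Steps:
f(P, E) = -P/2
V(a, O) = -2 - O (V(a, O) = -½*4 - O = -2 - O)
w = -6
(w*(48 + V(3, 3)) - 18604) - (-348)*(-36) = (-6*(48 + (-2 - 1*3)) - 18604) - (-348)*(-36) = (-6*(48 + (-2 - 3)) - 18604) - 1*12528 = (-6*(48 - 5) - 18604) - 12528 = (-6*43 - 18604) - 12528 = (-258 - 18604) - 12528 = -18862 - 12528 = -31390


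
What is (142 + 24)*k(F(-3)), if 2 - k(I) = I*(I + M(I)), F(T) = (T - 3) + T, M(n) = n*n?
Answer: 107900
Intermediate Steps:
M(n) = n**2
F(T) = -3 + 2*T (F(T) = (-3 + T) + T = -3 + 2*T)
k(I) = 2 - I*(I + I**2)
(142 + 24)*k(F(-3)) = (142 + 24)*(2 - (-3 + 2*(-3))**2 - (-3 + 2*(-3))**3) = 166*(2 - (-3 - 6)**2 - (-3 - 6)**3) = 166*(2 - 1*(-9)**2 - 1*(-9)**3) = 166*(2 - 1*81 - 1*(-729)) = 166*(2 - 81 + 729) = 166*650 = 107900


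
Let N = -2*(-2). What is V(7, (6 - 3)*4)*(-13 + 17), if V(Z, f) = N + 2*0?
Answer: 16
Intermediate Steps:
N = 4
V(Z, f) = 4 (V(Z, f) = 4 + 2*0 = 4 + 0 = 4)
V(7, (6 - 3)*4)*(-13 + 17) = 4*(-13 + 17) = 4*4 = 16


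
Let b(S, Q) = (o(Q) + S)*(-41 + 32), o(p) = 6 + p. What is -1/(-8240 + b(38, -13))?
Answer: 1/8519 ≈ 0.00011738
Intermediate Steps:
b(S, Q) = -54 - 9*Q - 9*S (b(S, Q) = ((6 + Q) + S)*(-41 + 32) = (6 + Q + S)*(-9) = -54 - 9*Q - 9*S)
-1/(-8240 + b(38, -13)) = -1/(-8240 + (-54 - 9*(-13) - 9*38)) = -1/(-8240 + (-54 + 117 - 342)) = -1/(-8240 - 279) = -1/(-8519) = -1*(-1/8519) = 1/8519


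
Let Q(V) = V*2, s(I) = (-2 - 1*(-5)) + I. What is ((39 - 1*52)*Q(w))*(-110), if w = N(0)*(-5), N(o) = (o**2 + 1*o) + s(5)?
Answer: -114400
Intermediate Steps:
s(I) = 3 + I (s(I) = (-2 + 5) + I = 3 + I)
N(o) = 8 + o + o**2 (N(o) = (o**2 + 1*o) + (3 + 5) = (o**2 + o) + 8 = (o + o**2) + 8 = 8 + o + o**2)
w = -40 (w = (8 + 0 + 0**2)*(-5) = (8 + 0 + 0)*(-5) = 8*(-5) = -40)
Q(V) = 2*V
((39 - 1*52)*Q(w))*(-110) = ((39 - 1*52)*(2*(-40)))*(-110) = ((39 - 52)*(-80))*(-110) = -13*(-80)*(-110) = 1040*(-110) = -114400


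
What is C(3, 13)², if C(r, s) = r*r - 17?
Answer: 64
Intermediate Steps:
C(r, s) = -17 + r² (C(r, s) = r² - 17 = -17 + r²)
C(3, 13)² = (-17 + 3²)² = (-17 + 9)² = (-8)² = 64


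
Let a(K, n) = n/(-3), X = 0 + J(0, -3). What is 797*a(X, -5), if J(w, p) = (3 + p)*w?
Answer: 3985/3 ≈ 1328.3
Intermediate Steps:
J(w, p) = w*(3 + p)
X = 0 (X = 0 + 0*(3 - 3) = 0 + 0*0 = 0 + 0 = 0)
a(K, n) = -n/3 (a(K, n) = n*(-⅓) = -n/3)
797*a(X, -5) = 797*(-⅓*(-5)) = 797*(5/3) = 3985/3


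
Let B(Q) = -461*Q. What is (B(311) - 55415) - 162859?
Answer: -361645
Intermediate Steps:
(B(311) - 55415) - 162859 = (-461*311 - 55415) - 162859 = (-143371 - 55415) - 162859 = -198786 - 162859 = -361645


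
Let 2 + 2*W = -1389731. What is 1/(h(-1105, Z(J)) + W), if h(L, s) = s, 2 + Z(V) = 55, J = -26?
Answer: -2/1389627 ≈ -1.4392e-6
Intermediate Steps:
Z(V) = 53 (Z(V) = -2 + 55 = 53)
W = -1389733/2 (W = -1 + (1/2)*(-1389731) = -1 - 1389731/2 = -1389733/2 ≈ -6.9487e+5)
1/(h(-1105, Z(J)) + W) = 1/(53 - 1389733/2) = 1/(-1389627/2) = -2/1389627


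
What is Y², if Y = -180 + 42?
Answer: 19044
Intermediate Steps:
Y = -138
Y² = (-138)² = 19044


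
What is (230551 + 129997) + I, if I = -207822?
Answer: 152726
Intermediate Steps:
(230551 + 129997) + I = (230551 + 129997) - 207822 = 360548 - 207822 = 152726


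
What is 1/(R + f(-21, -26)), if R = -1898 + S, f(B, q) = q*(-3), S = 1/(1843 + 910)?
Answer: -2753/5010459 ≈ -0.00054945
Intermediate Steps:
S = 1/2753 ≈ 0.00036324
f(B, q) = -3*q
R = -5225193/2753 (R = -1898 + 1/2753 = -5225193/2753 ≈ -1898.0)
1/(R + f(-21, -26)) = 1/(-5225193/2753 - 3*(-26)) = 1/(-5225193/2753 + 78) = 1/(-5010459/2753) = -2753/5010459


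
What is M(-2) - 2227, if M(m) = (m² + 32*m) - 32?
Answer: -2319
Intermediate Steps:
M(m) = -32 + m² + 32*m
M(-2) - 2227 = (-32 + (-2)² + 32*(-2)) - 2227 = (-32 + 4 - 64) - 2227 = -92 - 2227 = -2319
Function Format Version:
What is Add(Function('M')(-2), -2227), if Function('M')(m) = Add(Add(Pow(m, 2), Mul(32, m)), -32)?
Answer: -2319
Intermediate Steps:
Function('M')(m) = Add(-32, Pow(m, 2), Mul(32, m))
Add(Function('M')(-2), -2227) = Add(Add(-32, Pow(-2, 2), Mul(32, -2)), -2227) = Add(Add(-32, 4, -64), -2227) = Add(-92, -2227) = -2319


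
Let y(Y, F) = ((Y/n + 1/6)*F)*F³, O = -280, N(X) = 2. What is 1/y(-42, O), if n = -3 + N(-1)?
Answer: 3/777539840000 ≈ 3.8583e-12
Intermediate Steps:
n = -1 (n = -3 + 2 = -1)
y(Y, F) = F⁴*(⅙ - Y) (y(Y, F) = ((Y/(-1) + 1/6)*F)*F³ = ((Y*(-1) + 1*(⅙))*F)*F³ = ((-Y + ⅙)*F)*F³ = ((⅙ - Y)*F)*F³ = (F*(⅙ - Y))*F³ = F⁴*(⅙ - Y))
1/y(-42, O) = 1/((-280)⁴*(⅙ - 1*(-42))) = 1/(6146560000*(⅙ + 42)) = 1/(6146560000*(253/6)) = 1/(777539840000/3) = 3/777539840000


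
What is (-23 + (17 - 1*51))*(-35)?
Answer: 1995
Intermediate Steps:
(-23 + (17 - 1*51))*(-35) = (-23 + (17 - 51))*(-35) = (-23 - 34)*(-35) = -57*(-35) = 1995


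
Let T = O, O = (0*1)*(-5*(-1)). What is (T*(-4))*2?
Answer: 0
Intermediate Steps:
O = 0 (O = 0*5 = 0)
T = 0
(T*(-4))*2 = (0*(-4))*2 = 0*2 = 0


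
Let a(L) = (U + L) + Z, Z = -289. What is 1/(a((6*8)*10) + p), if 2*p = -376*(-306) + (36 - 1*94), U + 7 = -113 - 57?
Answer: 1/57513 ≈ 1.7387e-5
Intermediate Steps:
U = -177 (U = -7 + (-113 - 57) = -7 - 170 = -177)
p = 57499 (p = (-376*(-306) + (36 - 1*94))/2 = (115056 + (36 - 94))/2 = (115056 - 58)/2 = (½)*114998 = 57499)
a(L) = -466 + L (a(L) = (-177 + L) - 289 = -466 + L)
1/(a((6*8)*10) + p) = 1/((-466 + (6*8)*10) + 57499) = 1/((-466 + 48*10) + 57499) = 1/((-466 + 480) + 57499) = 1/(14 + 57499) = 1/57513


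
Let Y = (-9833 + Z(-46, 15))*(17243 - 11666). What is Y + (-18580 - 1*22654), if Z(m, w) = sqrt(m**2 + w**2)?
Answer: -54879875 + 5577*sqrt(2341) ≈ -5.4610e+7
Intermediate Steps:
Y = -54838641 + 5577*sqrt(2341) (Y = (-9833 + sqrt((-46)**2 + 15**2))*(17243 - 11666) = (-9833 + sqrt(2116 + 225))*5577 = (-9833 + sqrt(2341))*5577 = -54838641 + 5577*sqrt(2341) ≈ -5.4569e+7)
Y + (-18580 - 1*22654) = (-54838641 + 5577*sqrt(2341)) + (-18580 - 1*22654) = (-54838641 + 5577*sqrt(2341)) + (-18580 - 22654) = (-54838641 + 5577*sqrt(2341)) - 41234 = -54879875 + 5577*sqrt(2341)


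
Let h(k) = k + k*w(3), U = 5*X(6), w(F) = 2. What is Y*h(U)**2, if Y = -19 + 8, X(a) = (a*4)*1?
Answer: -1425600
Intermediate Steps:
X(a) = 4*a (X(a) = (4*a)*1 = 4*a)
U = 120 (U = 5*(4*6) = 5*24 = 120)
Y = -11
h(k) = 3*k (h(k) = k + k*2 = k + 2*k = 3*k)
Y*h(U)**2 = -11*(3*120)**2 = -11*360**2 = -11*129600 = -1425600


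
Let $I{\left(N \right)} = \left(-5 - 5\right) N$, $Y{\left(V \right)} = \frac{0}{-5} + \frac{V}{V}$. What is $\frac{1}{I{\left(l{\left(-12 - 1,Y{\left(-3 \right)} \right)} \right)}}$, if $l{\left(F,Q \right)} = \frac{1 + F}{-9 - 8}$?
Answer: $- \frac{17}{120} \approx -0.14167$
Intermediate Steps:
$Y{\left(V \right)} = 1$ ($Y{\left(V \right)} = 0 \left(- \frac{1}{5}\right) + 1 = 0 + 1 = 1$)
$l{\left(F,Q \right)} = - \frac{1}{17} - \frac{F}{17}$ ($l{\left(F,Q \right)} = \frac{1 + F}{-17} = \left(1 + F\right) \left(- \frac{1}{17}\right) = - \frac{1}{17} - \frac{F}{17}$)
$I{\left(N \right)} = - 10 N$
$\frac{1}{I{\left(l{\left(-12 - 1,Y{\left(-3 \right)} \right)} \right)}} = \frac{1}{\left(-10\right) \left(- \frac{1}{17} - \frac{-12 - 1}{17}\right)} = \frac{1}{\left(-10\right) \left(- \frac{1}{17} - - \frac{13}{17}\right)} = \frac{1}{\left(-10\right) \left(- \frac{1}{17} + \frac{13}{17}\right)} = \frac{1}{\left(-10\right) \frac{12}{17}} = \frac{1}{- \frac{120}{17}} = - \frac{17}{120}$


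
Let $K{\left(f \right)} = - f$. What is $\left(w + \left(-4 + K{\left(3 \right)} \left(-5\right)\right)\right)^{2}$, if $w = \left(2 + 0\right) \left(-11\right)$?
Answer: $121$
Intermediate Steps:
$w = -22$ ($w = 2 \left(-11\right) = -22$)
$\left(w + \left(-4 + K{\left(3 \right)} \left(-5\right)\right)\right)^{2} = \left(-22 - \left(4 - \left(-1\right) 3 \left(-5\right)\right)\right)^{2} = \left(-22 - -11\right)^{2} = \left(-22 + \left(-4 + 15\right)\right)^{2} = \left(-22 + 11\right)^{2} = \left(-11\right)^{2} = 121$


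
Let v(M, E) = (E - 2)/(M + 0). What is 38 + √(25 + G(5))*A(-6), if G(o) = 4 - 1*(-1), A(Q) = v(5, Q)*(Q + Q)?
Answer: 38 + 96*√30/5 ≈ 143.16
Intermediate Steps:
v(M, E) = (-2 + E)/M
A(Q) = 2*Q*(-⅖ + Q/5) (A(Q) = ((-2 + Q)/5)*(Q + Q) = ((-2 + Q)/5)*(2*Q) = (-⅖ + Q/5)*(2*Q) = 2*Q*(-⅖ + Q/5))
G(o) = 5 (G(o) = 4 + 1 = 5)
38 + √(25 + G(5))*A(-6) = 38 + √(25 + 5)*((⅖)*(-6)*(-2 - 6)) = 38 + √30*((⅖)*(-6)*(-8)) = 38 + √30*(96/5) = 38 + 96*√30/5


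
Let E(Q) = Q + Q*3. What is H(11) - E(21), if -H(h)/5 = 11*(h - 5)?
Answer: -414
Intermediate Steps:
E(Q) = 4*Q (E(Q) = Q + 3*Q = 4*Q)
H(h) = 275 - 55*h (H(h) = -55*(h - 5) = -55*(-5 + h) = -5*(-55 + 11*h) = 275 - 55*h)
H(11) - E(21) = (275 - 55*11) - 4*21 = (275 - 605) - 1*84 = -330 - 84 = -414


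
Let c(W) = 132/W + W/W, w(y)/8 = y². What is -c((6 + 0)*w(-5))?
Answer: -111/100 ≈ -1.1100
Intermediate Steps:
w(y) = 8*y²
c(W) = 1 + 132/W (c(W) = 132/W + 1 = 1 + 132/W)
-c((6 + 0)*w(-5)) = -(132 + (6 + 0)*(8*(-5)²))/((6 + 0)*(8*(-5)²)) = -(132 + 6*(8*25))/(6*(8*25)) = -(132 + 6*200)/(6*200) = -(132 + 1200)/1200 = -1332/1200 = -1*111/100 = -111/100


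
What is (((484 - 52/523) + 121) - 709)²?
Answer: 2964149136/273529 ≈ 10837.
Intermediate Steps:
(((484 - 52/523) + 121) - 709)² = ((253080/523 + 121) - 709)² = (316363/523 - 709)² = (-54444/523)² = 2964149136/273529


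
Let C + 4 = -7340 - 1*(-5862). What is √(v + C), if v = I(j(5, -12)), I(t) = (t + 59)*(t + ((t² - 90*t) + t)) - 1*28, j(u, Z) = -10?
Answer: √46510 ≈ 215.66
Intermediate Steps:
C = -1482 (C = -4 + (-7340 - 1*(-5862)) = -4 + (-7340 + 5862) = -4 - 1478 = -1482)
I(t) = -28 + (59 + t)*(t² - 88*t) (I(t) = (59 + t)*(t + (t² - 89*t)) - 28 = (59 + t)*(t² - 88*t) - 28 = -28 + (59 + t)*(t² - 88*t))
v = 47992 (v = -28 + (-10)³ - 5192*(-10) - 29*(-10)² = -28 - 1000 + 51920 - 29*100 = -28 - 1000 + 51920 - 2900 = 47992)
√(v + C) = √(47992 - 1482) = √46510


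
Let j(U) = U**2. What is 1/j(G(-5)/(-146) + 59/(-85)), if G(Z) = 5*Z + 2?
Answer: 154008100/44342281 ≈ 3.4732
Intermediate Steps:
G(Z) = 2 + 5*Z
1/j(G(-5)/(-146) + 59/(-85)) = 1/(((2 + 5*(-5))/(-146) + 59/(-85))**2) = 1/(((2 - 25)*(-1/146) + 59*(-1/85))**2) = 1/((-23*(-1/146) - 59/85)**2) = 1/((23/146 - 59/85)**2) = 1/((-6659/12410)**2) = 1/(44342281/154008100) = 154008100/44342281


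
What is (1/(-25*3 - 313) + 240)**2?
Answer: 8671148161/150544 ≈ 57599.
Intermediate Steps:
(1/(-25*3 - 313) + 240)**2 = (1/(-75 - 313) + 240)**2 = (1/(-388) + 240)**2 = (-1/388 + 240)**2 = (93119/388)**2 = 8671148161/150544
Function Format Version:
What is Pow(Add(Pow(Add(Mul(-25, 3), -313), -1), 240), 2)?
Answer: Rational(8671148161, 150544) ≈ 57599.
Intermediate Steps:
Pow(Add(Pow(Add(Mul(-25, 3), -313), -1), 240), 2) = Pow(Add(Pow(Add(-75, -313), -1), 240), 2) = Pow(Add(Pow(-388, -1), 240), 2) = Pow(Add(Rational(-1, 388), 240), 2) = Pow(Rational(93119, 388), 2) = Rational(8671148161, 150544)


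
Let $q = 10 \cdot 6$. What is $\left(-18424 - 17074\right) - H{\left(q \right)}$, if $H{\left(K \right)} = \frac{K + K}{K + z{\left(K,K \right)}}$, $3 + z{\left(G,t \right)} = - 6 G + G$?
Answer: $- \frac{2875298}{81} \approx -35498.0$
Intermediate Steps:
$z{\left(G,t \right)} = -3 - 5 G$ ($z{\left(G,t \right)} = -3 + \left(- 6 G + G\right) = -3 - 5 G$)
$q = 60$
$H{\left(K \right)} = \frac{2 K}{-3 - 4 K}$ ($H{\left(K \right)} = \frac{K + K}{K - \left(3 + 5 K\right)} = \frac{2 K}{-3 - 4 K}$)
$\left(-18424 - 17074\right) - H{\left(q \right)} = \left(-18424 - 17074\right) - \left(-2\right) 60 \frac{1}{3 + 4 \cdot 60} = -35498 - \left(-2\right) 60 \frac{1}{3 + 240} = -35498 - \left(-2\right) 60 \cdot \frac{1}{243} = -35498 - - \frac{40}{81} = -35498 + \frac{40}{81} = - \frac{2875298}{81}$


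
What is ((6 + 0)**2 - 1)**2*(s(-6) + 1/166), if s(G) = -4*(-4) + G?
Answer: 2034725/166 ≈ 12257.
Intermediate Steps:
s(G) = 16 + G
((6 + 0)**2 - 1)**2*(s(-6) + 1/166) = ((6 + 0)**2 - 1)**2*((16 - 6) + 1/166) = (6**2 - 1)**2*(10 + 1/166) = (36 - 1)**2*(1661/166) = 35**2*(1661/166) = 1225*(1661/166) = 2034725/166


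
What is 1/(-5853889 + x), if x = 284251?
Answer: -1/5569638 ≈ -1.7954e-7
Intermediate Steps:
1/(-5853889 + x) = 1/(-5853889 + 284251) = 1/(-5569638) = -1/5569638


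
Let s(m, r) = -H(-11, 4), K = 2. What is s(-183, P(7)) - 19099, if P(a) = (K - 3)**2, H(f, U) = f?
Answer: -19088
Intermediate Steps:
P(a) = 1 (P(a) = (2 - 3)**2 = (-1)**2 = 1)
s(m, r) = 11 (s(m, r) = -1*(-11) = 11)
s(-183, P(7)) - 19099 = 11 - 19099 = -19088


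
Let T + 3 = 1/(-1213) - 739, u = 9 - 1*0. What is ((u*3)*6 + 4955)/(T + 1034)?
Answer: 365113/20835 ≈ 17.524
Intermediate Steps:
u = 9 (u = 9 + 0 = 9)
T = -900047/1213 (T = -3 + (1/(-1213) - 739) = -3 + (-1/1213 - 739) = -3 - 896408/1213 = -900047/1213 ≈ -742.00)
((u*3)*6 + 4955)/(T + 1034) = ((9*3)*6 + 4955)/(-900047/1213 + 1034) = (27*6 + 4955)/(354195/1213) = (162 + 4955)*(1213/354195) = 5117*(1213/354195) = 365113/20835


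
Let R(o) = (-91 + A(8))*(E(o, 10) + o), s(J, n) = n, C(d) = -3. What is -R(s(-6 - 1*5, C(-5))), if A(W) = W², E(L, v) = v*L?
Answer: -891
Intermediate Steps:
E(L, v) = L*v
R(o) = -297*o (R(o) = (-91 + 8²)*(o*10 + o) = (-91 + 64)*(10*o + o) = -297*o)
-R(s(-6 - 1*5, C(-5))) = -(-297)*(-3) = -1*891 = -891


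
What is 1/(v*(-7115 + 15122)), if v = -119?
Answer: -1/952833 ≈ -1.0495e-6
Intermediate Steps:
1/(v*(-7115 + 15122)) = 1/(-119*(-7115 + 15122)) = 1/(-119*8007) = 1/(-952833) = -1/952833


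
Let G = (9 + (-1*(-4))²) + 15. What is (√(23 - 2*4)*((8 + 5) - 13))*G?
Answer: 0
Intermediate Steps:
G = 40 (G = (9 + 4²) + 15 = (9 + 16) + 15 = 25 + 15 = 40)
(√(23 - 2*4)*((8 + 5) - 13))*G = (√(23 - 2*4)*((8 + 5) - 13))*40 = (√(23 - 8)*(13 - 13))*40 = (√15*0)*40 = 0*40 = 0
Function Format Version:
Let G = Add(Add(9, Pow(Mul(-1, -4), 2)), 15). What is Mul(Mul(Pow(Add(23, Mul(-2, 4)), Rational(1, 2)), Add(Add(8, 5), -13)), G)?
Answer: 0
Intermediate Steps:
G = 40 (G = Add(Add(9, Pow(4, 2)), 15) = Add(Add(9, 16), 15) = Add(25, 15) = 40)
Mul(Mul(Pow(Add(23, Mul(-2, 4)), Rational(1, 2)), Add(Add(8, 5), -13)), G) = Mul(Mul(Pow(Add(23, Mul(-2, 4)), Rational(1, 2)), Add(Add(8, 5), -13)), 40) = Mul(Mul(Pow(Add(23, -8), Rational(1, 2)), Add(13, -13)), 40) = Mul(Mul(Pow(15, Rational(1, 2)), 0), 40) = Mul(0, 40) = 0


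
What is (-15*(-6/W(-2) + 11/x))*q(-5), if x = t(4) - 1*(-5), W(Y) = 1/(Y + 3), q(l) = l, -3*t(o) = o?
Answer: -225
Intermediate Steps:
t(o) = -o/3
W(Y) = 1/(3 + Y)
x = 11/3 (x = -⅓*4 - 1*(-5) = -4/3 + 5 = 11/3 ≈ 3.6667)
(-15*(-6/W(-2) + 11/x))*q(-5) = -15*(-6/(1/(3 - 2)) + 11/(11/3))*(-5) = -15*(-6/(1/1) + 11*(3/11))*(-5) = -15*(-6/1 + 3)*(-5) = -15*(-6*1 + 3)*(-5) = -15*(-6 + 3)*(-5) = -15*(-3)*(-5) = 45*(-5) = -225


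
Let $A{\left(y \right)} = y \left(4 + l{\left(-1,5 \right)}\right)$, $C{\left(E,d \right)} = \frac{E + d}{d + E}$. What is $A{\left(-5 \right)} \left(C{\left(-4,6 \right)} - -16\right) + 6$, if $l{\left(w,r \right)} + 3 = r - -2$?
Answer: $-674$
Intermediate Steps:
$C{\left(E,d \right)} = 1$ ($C{\left(E,d \right)} = \frac{E + d}{E + d} = 1$)
$l{\left(w,r \right)} = -1 + r$ ($l{\left(w,r \right)} = -3 + \left(r - -2\right) = -3 + \left(r + 2\right) = -3 + \left(2 + r\right) = -1 + r$)
$A{\left(y \right)} = 8 y$ ($A{\left(y \right)} = y \left(4 + \left(-1 + 5\right)\right) = y \left(4 + 4\right) = y 8 = 8 y$)
$A{\left(-5 \right)} \left(C{\left(-4,6 \right)} - -16\right) + 6 = 8 \left(-5\right) \left(1 - -16\right) + 6 = - 40 \left(1 + 16\right) + 6 = \left(-40\right) 17 + 6 = -680 + 6 = -674$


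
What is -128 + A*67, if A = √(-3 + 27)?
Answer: -128 + 134*√6 ≈ 200.23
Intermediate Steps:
A = 2*√6 (A = √24 = 2*√6 ≈ 4.8990)
-128 + A*67 = -128 + (2*√6)*67 = -128 + 134*√6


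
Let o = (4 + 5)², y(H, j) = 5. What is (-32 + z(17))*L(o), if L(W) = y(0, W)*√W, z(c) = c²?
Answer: 11565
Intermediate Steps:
o = 81 (o = 9² = 81)
L(W) = 5*√W
(-32 + z(17))*L(o) = (-32 + 17²)*(5*√81) = (-32 + 289)*(5*9) = 257*45 = 11565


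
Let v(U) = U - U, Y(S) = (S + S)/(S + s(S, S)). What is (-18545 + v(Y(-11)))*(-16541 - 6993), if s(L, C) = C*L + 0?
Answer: 436438030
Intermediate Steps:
s(L, C) = C*L
Y(S) = 2*S/(S + S²) (Y(S) = (S + S)/(S + S*S) = (2*S)/(S + S²) = 2*S/(S + S²))
v(U) = 0
(-18545 + v(Y(-11)))*(-16541 - 6993) = (-18545 + 0)*(-16541 - 6993) = -18545*(-23534) = 436438030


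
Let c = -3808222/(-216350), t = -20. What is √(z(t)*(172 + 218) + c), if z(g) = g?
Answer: I*√3642732066703/21635 ≈ 88.218*I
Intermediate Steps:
c = 1904111/108175 (c = -3808222*(-1/216350) = 1904111/108175 ≈ 17.602)
√(z(t)*(172 + 218) + c) = √(-20*(172 + 218) + 1904111/108175) = √(-20*390 + 1904111/108175) = √(-7800 + 1904111/108175) = √(-841860889/108175) = I*√3642732066703/21635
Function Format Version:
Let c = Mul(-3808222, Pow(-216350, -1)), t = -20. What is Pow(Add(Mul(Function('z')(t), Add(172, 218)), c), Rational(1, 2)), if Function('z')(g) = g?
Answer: Mul(Rational(1, 21635), I, Pow(3642732066703, Rational(1, 2))) ≈ Mul(88.218, I)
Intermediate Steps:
c = Rational(1904111, 108175) (c = Mul(-3808222, Rational(-1, 216350)) = Rational(1904111, 108175) ≈ 17.602)
Pow(Add(Mul(Function('z')(t), Add(172, 218)), c), Rational(1, 2)) = Pow(Add(Mul(-20, Add(172, 218)), Rational(1904111, 108175)), Rational(1, 2)) = Pow(Add(Mul(-20, 390), Rational(1904111, 108175)), Rational(1, 2)) = Pow(Add(-7800, Rational(1904111, 108175)), Rational(1, 2)) = Pow(Rational(-841860889, 108175), Rational(1, 2)) = Mul(Rational(1, 21635), I, Pow(3642732066703, Rational(1, 2)))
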